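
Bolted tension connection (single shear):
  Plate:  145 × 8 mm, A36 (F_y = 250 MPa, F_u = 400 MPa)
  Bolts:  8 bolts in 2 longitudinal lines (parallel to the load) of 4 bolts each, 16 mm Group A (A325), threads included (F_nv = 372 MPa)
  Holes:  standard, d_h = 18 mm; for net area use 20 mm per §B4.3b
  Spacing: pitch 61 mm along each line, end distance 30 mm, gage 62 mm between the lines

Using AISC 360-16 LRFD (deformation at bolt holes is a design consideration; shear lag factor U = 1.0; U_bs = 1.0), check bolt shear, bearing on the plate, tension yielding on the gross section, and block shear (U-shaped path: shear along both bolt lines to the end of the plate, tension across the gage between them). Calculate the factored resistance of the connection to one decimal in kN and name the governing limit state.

261.0 kN (gross-section yield governs)

Bolt shear: A_b = π(16)²/4 = 201.06 mm². φR_n = 0.75 × 372 × 201.06 × 8 × 1 = 448.8 kN.
Bearing (8 mm plate, F_u = 400 MPa): end bolts L_c = 30 − 18/2 = 21, R_n = min(1.2×21×8×400, 2.4×16×8×400) = 80.64 kN/bolt; interior L_c = 61 − 18 = 43, R_n = 122.88 kN/bolt. φR_n = 0.75 × (2×80.64 + 6×122.88) = 673.9 kN.
Tension yield (gross): A_g = 145×8 = 1160 mm². φR_n = 0.90 × 250 × 1160 = 261.0 kN.
Block shear: shear path 2×[30+3×61] = 2×213 mm, A_gv = 3408, A_nv = 2×(213 − 3.5×20)×8 = 2288 mm²; tension across gage: (62 − 1×20)×8 = 336 mm². R_n = min(0.6×400×2288, 0.6×250×3408) + 1.0×400×336 = min(549.12, 511.2) + 134.4 = 645.6 kN. φR_n = 0.75 × 645.6 = 484.2 kN.
Governing: min(448.8, 673.9, 261.0, 484.2) = 261.0 kN → gross-section yield.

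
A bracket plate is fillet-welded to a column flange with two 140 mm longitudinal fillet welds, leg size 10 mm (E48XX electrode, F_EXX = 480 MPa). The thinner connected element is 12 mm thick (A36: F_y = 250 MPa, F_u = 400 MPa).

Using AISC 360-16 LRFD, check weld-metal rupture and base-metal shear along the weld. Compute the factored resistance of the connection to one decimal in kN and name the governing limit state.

Weld metal: throat = 0.707×10 = 7.07 mm, L = 2×140 = 280 mm. φR_n = 0.75 × 0.6 × 480 × 7.07 × 280 = 427.6 kN.
Base metal shear (12 mm plate): yield φR_n = 1.0×0.6×250×12×280 = 504.0 kN; rupture φR_n = 0.75×0.6×400×12×280 = 604.8 kN; take 504.0 kN (yield).
Governing: min(427.6, 504.0) = 427.6 kN → weld metal.

427.6 kN (weld metal governs)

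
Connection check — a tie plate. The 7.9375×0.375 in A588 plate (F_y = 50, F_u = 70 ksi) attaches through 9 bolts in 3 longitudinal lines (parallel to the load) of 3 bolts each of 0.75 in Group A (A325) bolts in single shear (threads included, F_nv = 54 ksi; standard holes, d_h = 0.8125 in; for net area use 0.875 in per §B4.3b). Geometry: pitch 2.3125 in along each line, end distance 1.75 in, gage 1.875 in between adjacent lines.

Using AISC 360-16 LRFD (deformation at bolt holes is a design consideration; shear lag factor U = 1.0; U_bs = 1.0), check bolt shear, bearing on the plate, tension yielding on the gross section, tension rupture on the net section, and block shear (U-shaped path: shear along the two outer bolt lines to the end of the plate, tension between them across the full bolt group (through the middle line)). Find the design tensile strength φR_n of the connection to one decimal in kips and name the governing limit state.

Bolt shear: A_b = π(0.75)²/4 = 0.44179 in². φR_n = 0.75 × 54 × 0.44179 × 9 × 1 = 161.0 kips.
Bearing (0.375 in plate, F_u = 70 ksi): end bolts L_c = 1.75 − 0.8125/2 = 1.34375, R_n = min(1.2×1.34375×0.375×70, 2.4×0.75×0.375×70) = 42.328 kips/bolt; interior L_c = 2.3125 − 0.8125 = 1.5, R_n = 47.25 kips/bolt. φR_n = 0.75 × (3×42.328 + 6×47.25) = 307.9 kips.
Tension yield (gross): A_g = 7.9375×0.375 = 2.9766 in². φR_n = 0.90 × 50 × 2.9766 = 133.9 kips.
Tension rupture (net): A_n = (7.9375 − 3×0.875)×0.375 = 1.9922 in² (U = 1.0, A_e = A_n). φR_n = 0.75 × 70 × 1.9922 = 104.6 kips.
Block shear: shear path 2×[1.75+2×2.3125] = 2×6.375 in, A_gv = 4.7813, A_nv = 2×(6.375 − 2.5×0.875)×0.375 = 3.1406 in²; tension across gage: (3.75 − 2×0.875)×0.375 = 0.75 in². R_n = min(0.6×70×3.1406, 0.6×50×4.7813) + 1.0×70×0.75 = min(131.91, 143.44) + 52.5 = 184.41 kips. φR_n = 0.75 × 184.41 = 138.3 kips.
Governing: min(161.0, 307.9, 133.9, 104.6, 138.3) = 104.6 kips → net-section rupture.

104.6 kips (net-section rupture governs)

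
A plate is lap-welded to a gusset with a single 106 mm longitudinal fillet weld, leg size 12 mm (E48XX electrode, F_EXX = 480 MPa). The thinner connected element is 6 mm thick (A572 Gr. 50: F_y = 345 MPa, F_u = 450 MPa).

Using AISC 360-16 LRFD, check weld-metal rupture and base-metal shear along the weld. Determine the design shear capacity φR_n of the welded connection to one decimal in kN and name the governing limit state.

Weld metal: throat = 0.707×12 = 8.484 mm, L = 106 mm. φR_n = 0.75 × 0.6 × 480 × 8.484 × 106 = 194.2 kN.
Base metal shear (6 mm plate): yield φR_n = 1.0×0.6×345×6×106 = 131.7 kN; rupture φR_n = 0.75×0.6×450×6×106 = 128.8 kN; take 128.8 kN (rupture).
Governing: min(194.2, 128.8) = 128.8 kN → base-metal shear.

128.8 kN (base-metal shear governs)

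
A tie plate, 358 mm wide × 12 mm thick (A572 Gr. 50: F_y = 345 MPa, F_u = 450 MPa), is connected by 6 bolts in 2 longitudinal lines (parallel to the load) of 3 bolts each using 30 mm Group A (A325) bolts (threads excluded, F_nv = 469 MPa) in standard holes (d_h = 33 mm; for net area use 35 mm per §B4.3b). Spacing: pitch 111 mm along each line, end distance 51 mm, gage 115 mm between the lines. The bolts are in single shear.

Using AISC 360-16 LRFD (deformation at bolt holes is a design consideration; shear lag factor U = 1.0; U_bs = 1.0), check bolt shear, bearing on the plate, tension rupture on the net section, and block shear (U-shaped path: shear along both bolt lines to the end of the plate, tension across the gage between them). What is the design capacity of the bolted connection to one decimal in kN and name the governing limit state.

Bolt shear: A_b = π(30)²/4 = 706.86 mm². φR_n = 0.75 × 469 × 706.86 × 6 × 1 = 1491.8 kN.
Bearing (12 mm plate, F_u = 450 MPa): end bolts L_c = 51 − 33/2 = 34.5, R_n = min(1.2×34.5×12×450, 2.4×30×12×450) = 223.56 kN/bolt; interior L_c = 111 − 33 = 78, R_n = 388.8 kN/bolt. φR_n = 0.75 × (2×223.56 + 4×388.8) = 1501.7 kN.
Tension rupture (net): A_n = (358 − 2×35)×12 = 3456 mm² (U = 1.0, A_e = A_n). φR_n = 0.75 × 450 × 3456 = 1166.4 kN.
Block shear: shear path 2×[51+2×111] = 2×273 mm, A_gv = 6552, A_nv = 2×(273 − 2.5×35)×12 = 4452 mm²; tension across gage: (115 − 1×35)×12 = 960 mm². R_n = min(0.6×450×4452, 0.6×345×6552) + 1.0×450×960 = min(1202, 1356.3) + 432 = 1634 kN. φR_n = 0.75 × 1634 = 1225.5 kN.
Governing: min(1491.8, 1501.7, 1166.4, 1225.5) = 1166.4 kN → net-section rupture.

1166.4 kN (net-section rupture governs)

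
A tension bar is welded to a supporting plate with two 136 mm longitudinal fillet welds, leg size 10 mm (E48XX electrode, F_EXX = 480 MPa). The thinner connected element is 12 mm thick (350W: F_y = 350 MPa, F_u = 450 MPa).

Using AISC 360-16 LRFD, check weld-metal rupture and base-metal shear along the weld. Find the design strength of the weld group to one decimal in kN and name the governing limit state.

415.4 kN (weld metal governs)

Weld metal: throat = 0.707×10 = 7.07 mm, L = 2×136 = 272 mm. φR_n = 0.75 × 0.6 × 480 × 7.07 × 272 = 415.4 kN.
Base metal shear (12 mm plate): yield φR_n = 1.0×0.6×350×12×272 = 685.4 kN; rupture φR_n = 0.75×0.6×450×12×272 = 661.0 kN; take 661.0 kN (rupture).
Governing: min(415.4, 661.0) = 415.4 kN → weld metal.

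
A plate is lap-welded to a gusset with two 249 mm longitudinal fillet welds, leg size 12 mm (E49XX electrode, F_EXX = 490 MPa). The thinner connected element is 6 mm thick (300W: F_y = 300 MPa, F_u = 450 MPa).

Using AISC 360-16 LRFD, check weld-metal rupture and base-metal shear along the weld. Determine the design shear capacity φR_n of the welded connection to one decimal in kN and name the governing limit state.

537.8 kN (base-metal shear governs)

Weld metal: throat = 0.707×12 = 8.484 mm, L = 2×249 = 498 mm. φR_n = 0.75 × 0.6 × 490 × 8.484 × 498 = 931.6 kN.
Base metal shear (6 mm plate): yield φR_n = 1.0×0.6×300×6×498 = 537.8 kN; rupture φR_n = 0.75×0.6×450×6×498 = 605.1 kN; take 537.8 kN (yield).
Governing: min(931.6, 537.8) = 537.8 kN → base-metal shear.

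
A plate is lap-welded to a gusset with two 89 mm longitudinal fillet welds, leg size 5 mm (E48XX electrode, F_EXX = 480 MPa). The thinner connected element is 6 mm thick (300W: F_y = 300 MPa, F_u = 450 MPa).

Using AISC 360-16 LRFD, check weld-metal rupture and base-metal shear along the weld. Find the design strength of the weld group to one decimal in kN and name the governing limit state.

135.9 kN (weld metal governs)

Weld metal: throat = 0.707×5 = 3.535 mm, L = 2×89 = 178 mm. φR_n = 0.75 × 0.6 × 480 × 3.535 × 178 = 135.9 kN.
Base metal shear (6 mm plate): yield φR_n = 1.0×0.6×300×6×178 = 192.2 kN; rupture φR_n = 0.75×0.6×450×6×178 = 216.3 kN; take 192.2 kN (yield).
Governing: min(135.9, 192.2) = 135.9 kN → weld metal.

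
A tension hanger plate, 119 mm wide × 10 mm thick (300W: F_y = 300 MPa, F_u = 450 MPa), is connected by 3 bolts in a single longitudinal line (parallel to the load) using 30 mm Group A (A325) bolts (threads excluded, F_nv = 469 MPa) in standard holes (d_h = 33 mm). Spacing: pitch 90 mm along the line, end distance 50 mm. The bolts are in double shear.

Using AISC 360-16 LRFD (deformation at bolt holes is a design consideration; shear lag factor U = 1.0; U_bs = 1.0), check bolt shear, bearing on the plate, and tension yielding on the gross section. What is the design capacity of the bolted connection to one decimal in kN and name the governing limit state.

321.3 kN (gross-section yield governs)

Bolt shear: A_b = π(30)²/4 = 706.86 mm². φR_n = 0.75 × 469 × 706.86 × 3 × 2 = 1491.8 kN.
Bearing (10 mm plate, F_u = 450 MPa): end bolts L_c = 50 − 33/2 = 33.5, R_n = min(1.2×33.5×10×450, 2.4×30×10×450) = 180.9 kN/bolt; interior L_c = 90 − 33 = 57, R_n = 307.8 kN/bolt. φR_n = 0.75 × (1×180.9 + 2×307.8) = 597.4 kN.
Tension yield (gross): A_g = 119×10 = 1190 mm². φR_n = 0.90 × 300 × 1190 = 321.3 kN.
Governing: min(1491.8, 597.4, 321.3) = 321.3 kN → gross-section yield.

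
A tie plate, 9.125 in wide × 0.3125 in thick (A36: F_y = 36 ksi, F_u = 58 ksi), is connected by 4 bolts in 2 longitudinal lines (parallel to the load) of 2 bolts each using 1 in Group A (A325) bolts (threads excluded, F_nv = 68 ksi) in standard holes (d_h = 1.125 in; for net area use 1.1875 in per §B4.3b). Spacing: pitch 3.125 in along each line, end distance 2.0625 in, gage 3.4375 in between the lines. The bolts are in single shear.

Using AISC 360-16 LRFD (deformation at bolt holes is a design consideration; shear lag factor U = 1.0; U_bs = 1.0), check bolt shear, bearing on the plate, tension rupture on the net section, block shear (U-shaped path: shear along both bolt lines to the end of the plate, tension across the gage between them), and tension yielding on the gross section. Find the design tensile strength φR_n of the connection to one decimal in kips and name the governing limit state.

Bolt shear: A_b = π(1)²/4 = 0.7854 in². φR_n = 0.75 × 68 × 0.7854 × 4 × 1 = 160.2 kips.
Bearing (0.3125 in plate, F_u = 58 ksi): end bolts L_c = 2.0625 − 1.125/2 = 1.5, R_n = min(1.2×1.5×0.3125×58, 2.4×1×0.3125×58) = 32.625 kips/bolt; interior L_c = 3.125 − 1.125 = 2, R_n = 43.5 kips/bolt. φR_n = 0.75 × (2×32.625 + 2×43.5) = 114.2 kips.
Tension rupture (net): A_n = (9.125 − 2×1.1875)×0.3125 = 2.1094 in² (U = 1.0, A_e = A_n). φR_n = 0.75 × 58 × 2.1094 = 91.8 kips.
Block shear: shear path 2×[2.0625+1×3.125] = 2×5.1875 in, A_gv = 3.2422, A_nv = 2×(5.1875 − 1.5×1.1875)×0.3125 = 2.1289 in²; tension across gage: (3.4375 − 1×1.1875)×0.3125 = 0.70313 in². R_n = min(0.6×58×2.1289, 0.6×36×3.2422) + 1.0×58×0.70313 = min(74.086, 70.032) + 40.782 = 110.81 kips. φR_n = 0.75 × 110.81 = 83.1 kips.
Tension yield (gross): A_g = 9.125×0.3125 = 2.8516 in². φR_n = 0.90 × 36 × 2.8516 = 92.4 kips.
Governing: min(160.2, 114.2, 91.8, 83.1, 92.4) = 83.1 kips → block shear.

83.1 kips (block shear governs)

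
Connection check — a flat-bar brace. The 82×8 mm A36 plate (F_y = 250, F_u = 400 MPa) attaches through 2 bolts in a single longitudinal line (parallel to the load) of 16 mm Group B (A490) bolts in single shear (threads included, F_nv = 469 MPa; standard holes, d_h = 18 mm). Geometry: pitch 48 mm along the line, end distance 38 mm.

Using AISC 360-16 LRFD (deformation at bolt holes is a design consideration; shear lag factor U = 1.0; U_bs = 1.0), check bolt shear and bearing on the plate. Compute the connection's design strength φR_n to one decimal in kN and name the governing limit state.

141.4 kN (bolt shear governs)

Bolt shear: A_b = π(16)²/4 = 201.06 mm². φR_n = 0.75 × 469 × 201.06 × 2 × 1 = 141.4 kN.
Bearing (8 mm plate, F_u = 400 MPa): end bolts L_c = 38 − 18/2 = 29, R_n = min(1.2×29×8×400, 2.4×16×8×400) = 111.36 kN/bolt; interior L_c = 48 − 18 = 30, R_n = 115.2 kN/bolt. φR_n = 0.75 × (1×111.36 + 1×115.2) = 169.9 kN.
Governing: min(141.4, 169.9) = 141.4 kN → bolt shear.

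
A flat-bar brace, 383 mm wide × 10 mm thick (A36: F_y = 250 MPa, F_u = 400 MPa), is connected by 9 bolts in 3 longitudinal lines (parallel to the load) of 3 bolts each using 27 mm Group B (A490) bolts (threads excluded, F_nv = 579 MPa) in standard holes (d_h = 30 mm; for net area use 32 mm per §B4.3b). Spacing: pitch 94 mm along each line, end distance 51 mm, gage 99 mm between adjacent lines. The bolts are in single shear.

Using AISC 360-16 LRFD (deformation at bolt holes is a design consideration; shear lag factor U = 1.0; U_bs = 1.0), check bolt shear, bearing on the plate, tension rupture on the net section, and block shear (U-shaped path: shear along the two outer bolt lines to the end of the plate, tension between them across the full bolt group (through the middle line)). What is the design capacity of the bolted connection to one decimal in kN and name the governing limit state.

Bolt shear: A_b = π(27)²/4 = 572.56 mm². φR_n = 0.75 × 579 × 572.56 × 9 × 1 = 2237.7 kN.
Bearing (10 mm plate, F_u = 400 MPa): end bolts L_c = 51 − 30/2 = 36, R_n = min(1.2×36×10×400, 2.4×27×10×400) = 172.8 kN/bolt; interior L_c = 94 − 30 = 64, R_n = 259.2 kN/bolt. φR_n = 0.75 × (3×172.8 + 6×259.2) = 1555.2 kN.
Tension rupture (net): A_n = (383 − 3×32)×10 = 2870 mm² (U = 1.0, A_e = A_n). φR_n = 0.75 × 400 × 2870 = 861.0 kN.
Block shear: shear path 2×[51+2×94] = 2×239 mm, A_gv = 4780, A_nv = 2×(239 − 2.5×32)×10 = 3180 mm²; tension across gage: (198 − 2×32)×10 = 1340 mm². R_n = min(0.6×400×3180, 0.6×250×4780) + 1.0×400×1340 = min(763.2, 717) + 536 = 1253 kN. φR_n = 0.75 × 1253 = 939.8 kN.
Governing: min(2237.7, 1555.2, 861.0, 939.8) = 861.0 kN → net-section rupture.

861.0 kN (net-section rupture governs)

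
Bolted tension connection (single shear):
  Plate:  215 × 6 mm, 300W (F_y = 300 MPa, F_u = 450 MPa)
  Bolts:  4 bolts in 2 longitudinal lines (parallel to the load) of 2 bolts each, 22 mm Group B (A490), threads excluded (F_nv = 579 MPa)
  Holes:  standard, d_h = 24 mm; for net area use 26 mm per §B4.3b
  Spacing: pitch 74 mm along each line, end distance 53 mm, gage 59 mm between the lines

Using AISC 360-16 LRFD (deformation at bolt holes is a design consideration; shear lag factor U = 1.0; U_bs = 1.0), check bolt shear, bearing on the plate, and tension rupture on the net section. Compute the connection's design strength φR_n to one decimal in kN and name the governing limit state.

330.1 kN (net-section rupture governs)

Bolt shear: A_b = π(22)²/4 = 380.13 mm². φR_n = 0.75 × 579 × 380.13 × 4 × 1 = 660.3 kN.
Bearing (6 mm plate, F_u = 450 MPa): end bolts L_c = 53 − 24/2 = 41, R_n = min(1.2×41×6×450, 2.4×22×6×450) = 132.84 kN/bolt; interior L_c = 74 − 24 = 50, R_n = 142.56 kN/bolt. φR_n = 0.75 × (2×132.84 + 2×142.56) = 413.1 kN.
Tension rupture (net): A_n = (215 − 2×26)×6 = 978 mm² (U = 1.0, A_e = A_n). φR_n = 0.75 × 450 × 978 = 330.1 kN.
Governing: min(660.3, 413.1, 330.1) = 330.1 kN → net-section rupture.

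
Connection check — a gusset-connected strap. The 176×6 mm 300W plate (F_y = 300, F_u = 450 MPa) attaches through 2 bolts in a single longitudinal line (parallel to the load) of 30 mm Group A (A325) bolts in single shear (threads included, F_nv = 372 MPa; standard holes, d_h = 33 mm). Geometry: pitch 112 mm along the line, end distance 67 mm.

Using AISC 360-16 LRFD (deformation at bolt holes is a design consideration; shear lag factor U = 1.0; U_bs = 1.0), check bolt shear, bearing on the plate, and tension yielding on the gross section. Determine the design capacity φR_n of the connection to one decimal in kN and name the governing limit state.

Bolt shear: A_b = π(30)²/4 = 706.86 mm². φR_n = 0.75 × 372 × 706.86 × 2 × 1 = 394.4 kN.
Bearing (6 mm plate, F_u = 450 MPa): end bolts L_c = 67 − 33/2 = 50.5, R_n = min(1.2×50.5×6×450, 2.4×30×6×450) = 163.62 kN/bolt; interior L_c = 112 − 33 = 79, R_n = 194.4 kN/bolt. φR_n = 0.75 × (1×163.62 + 1×194.4) = 268.5 kN.
Tension yield (gross): A_g = 176×6 = 1056 mm². φR_n = 0.90 × 300 × 1056 = 285.1 kN.
Governing: min(394.4, 268.5, 285.1) = 268.5 kN → bearing.

268.5 kN (bearing governs)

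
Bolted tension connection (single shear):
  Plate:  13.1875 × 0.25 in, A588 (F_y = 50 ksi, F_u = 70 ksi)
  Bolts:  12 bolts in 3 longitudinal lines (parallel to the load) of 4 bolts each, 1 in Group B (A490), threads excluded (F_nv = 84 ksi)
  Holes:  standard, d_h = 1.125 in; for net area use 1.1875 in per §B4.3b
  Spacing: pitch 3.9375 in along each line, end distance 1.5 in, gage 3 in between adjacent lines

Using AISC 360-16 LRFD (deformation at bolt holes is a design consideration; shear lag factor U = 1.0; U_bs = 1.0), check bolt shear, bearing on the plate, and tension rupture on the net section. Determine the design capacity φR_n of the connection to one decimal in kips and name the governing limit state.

126.3 kips (net-section rupture governs)

Bolt shear: A_b = π(1)²/4 = 0.7854 in². φR_n = 0.75 × 84 × 0.7854 × 12 × 1 = 593.8 kips.
Bearing (0.25 in plate, F_u = 70 ksi): end bolts L_c = 1.5 − 1.125/2 = 0.9375, R_n = min(1.2×0.9375×0.25×70, 2.4×1×0.25×70) = 19.688 kips/bolt; interior L_c = 3.9375 − 1.125 = 2.8125, R_n = 42 kips/bolt. φR_n = 0.75 × (3×19.688 + 9×42) = 327.8 kips.
Tension rupture (net): A_n = (13.1875 − 3×1.1875)×0.25 = 2.4063 in² (U = 1.0, A_e = A_n). φR_n = 0.75 × 70 × 2.4063 = 126.3 kips.
Governing: min(593.8, 327.8, 126.3) = 126.3 kips → net-section rupture.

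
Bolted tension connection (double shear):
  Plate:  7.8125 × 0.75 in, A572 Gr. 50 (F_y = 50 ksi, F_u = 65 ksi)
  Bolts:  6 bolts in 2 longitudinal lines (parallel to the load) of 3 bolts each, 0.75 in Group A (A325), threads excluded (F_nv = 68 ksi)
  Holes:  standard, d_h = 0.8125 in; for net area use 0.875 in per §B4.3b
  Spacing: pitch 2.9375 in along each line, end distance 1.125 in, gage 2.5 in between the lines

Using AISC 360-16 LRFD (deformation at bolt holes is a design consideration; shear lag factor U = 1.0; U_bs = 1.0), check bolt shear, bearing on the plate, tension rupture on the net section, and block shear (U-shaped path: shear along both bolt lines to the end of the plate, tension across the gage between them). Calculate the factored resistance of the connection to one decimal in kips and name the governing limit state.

Bolt shear: A_b = π(0.75)²/4 = 0.44179 in². φR_n = 0.75 × 68 × 0.44179 × 6 × 2 = 270.4 kips.
Bearing (0.75 in plate, F_u = 65 ksi): end bolts L_c = 1.125 − 0.8125/2 = 0.71875, R_n = min(1.2×0.71875×0.75×65, 2.4×0.75×0.75×65) = 42.047 kips/bolt; interior L_c = 2.9375 − 0.8125 = 2.125, R_n = 87.75 kips/bolt. φR_n = 0.75 × (2×42.047 + 4×87.75) = 326.3 kips.
Tension rupture (net): A_n = (7.8125 − 2×0.875)×0.75 = 4.5469 in² (U = 1.0, A_e = A_n). φR_n = 0.75 × 65 × 4.5469 = 221.7 kips.
Block shear: shear path 2×[1.125+2×2.9375] = 2×7 in, A_gv = 10.5, A_nv = 2×(7 − 2.5×0.875)×0.75 = 7.2188 in²; tension across gage: (2.5 − 1×0.875)×0.75 = 1.2188 in². R_n = min(0.6×65×7.2188, 0.6×50×10.5) + 1.0×65×1.2188 = min(281.53, 315) + 79.222 = 360.75 kips. φR_n = 0.75 × 360.75 = 270.6 kips.
Governing: min(270.4, 326.3, 221.7, 270.6) = 221.7 kips → net-section rupture.

221.7 kips (net-section rupture governs)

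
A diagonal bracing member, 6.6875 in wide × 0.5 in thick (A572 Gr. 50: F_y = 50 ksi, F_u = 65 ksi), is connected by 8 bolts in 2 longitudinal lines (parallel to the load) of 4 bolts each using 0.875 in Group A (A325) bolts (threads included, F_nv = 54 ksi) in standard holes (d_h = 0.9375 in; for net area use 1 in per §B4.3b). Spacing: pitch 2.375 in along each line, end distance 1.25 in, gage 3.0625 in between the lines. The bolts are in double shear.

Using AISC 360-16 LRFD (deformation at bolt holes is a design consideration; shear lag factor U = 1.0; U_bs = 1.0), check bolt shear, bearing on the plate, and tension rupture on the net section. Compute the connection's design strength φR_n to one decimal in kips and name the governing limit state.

Bolt shear: A_b = π(0.875)²/4 = 0.60132 in². φR_n = 0.75 × 54 × 0.60132 × 8 × 2 = 389.7 kips.
Bearing (0.5 in plate, F_u = 65 ksi): end bolts L_c = 1.25 − 0.9375/2 = 0.78125, R_n = min(1.2×0.78125×0.5×65, 2.4×0.875×0.5×65) = 30.469 kips/bolt; interior L_c = 2.375 − 0.9375 = 1.4375, R_n = 56.063 kips/bolt. φR_n = 0.75 × (2×30.469 + 6×56.063) = 298.0 kips.
Tension rupture (net): A_n = (6.6875 − 2×1)×0.5 = 2.3438 in² (U = 1.0, A_e = A_n). φR_n = 0.75 × 65 × 2.3438 = 114.3 kips.
Governing: min(389.7, 298.0, 114.3) = 114.3 kips → net-section rupture.

114.3 kips (net-section rupture governs)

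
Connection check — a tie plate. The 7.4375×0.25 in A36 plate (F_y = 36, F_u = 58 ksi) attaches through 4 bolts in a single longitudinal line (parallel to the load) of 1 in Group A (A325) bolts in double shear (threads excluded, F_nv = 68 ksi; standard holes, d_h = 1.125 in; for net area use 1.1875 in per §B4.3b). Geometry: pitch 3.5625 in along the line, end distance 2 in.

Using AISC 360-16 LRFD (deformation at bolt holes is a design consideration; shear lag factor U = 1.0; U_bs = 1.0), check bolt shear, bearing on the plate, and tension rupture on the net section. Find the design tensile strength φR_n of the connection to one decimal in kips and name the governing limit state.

Bolt shear: A_b = π(1)²/4 = 0.7854 in². φR_n = 0.75 × 68 × 0.7854 × 4 × 2 = 320.4 kips.
Bearing (0.25 in plate, F_u = 58 ksi): end bolts L_c = 2 − 1.125/2 = 1.4375, R_n = min(1.2×1.4375×0.25×58, 2.4×1×0.25×58) = 25.013 kips/bolt; interior L_c = 3.5625 − 1.125 = 2.4375, R_n = 34.8 kips/bolt. φR_n = 0.75 × (1×25.013 + 3×34.8) = 97.1 kips.
Tension rupture (net): A_n = (7.4375 − 1×1.1875)×0.25 = 1.5625 in² (U = 1.0, A_e = A_n). φR_n = 0.75 × 58 × 1.5625 = 68.0 kips.
Governing: min(320.4, 97.1, 68.0) = 68.0 kips → net-section rupture.

68.0 kips (net-section rupture governs)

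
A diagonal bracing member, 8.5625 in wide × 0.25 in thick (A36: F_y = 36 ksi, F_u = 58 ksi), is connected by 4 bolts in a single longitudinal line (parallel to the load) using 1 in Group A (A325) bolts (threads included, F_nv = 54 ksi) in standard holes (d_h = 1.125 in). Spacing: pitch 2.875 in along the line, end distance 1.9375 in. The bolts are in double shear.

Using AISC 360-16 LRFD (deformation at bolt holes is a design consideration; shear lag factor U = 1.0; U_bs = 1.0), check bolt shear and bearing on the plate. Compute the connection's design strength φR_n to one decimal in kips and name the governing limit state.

86.5 kips (bearing governs)

Bolt shear: A_b = π(1)²/4 = 0.7854 in². φR_n = 0.75 × 54 × 0.7854 × 4 × 2 = 254.5 kips.
Bearing (0.25 in plate, F_u = 58 ksi): end bolts L_c = 1.9375 − 1.125/2 = 1.375, R_n = min(1.2×1.375×0.25×58, 2.4×1×0.25×58) = 23.925 kips/bolt; interior L_c = 2.875 − 1.125 = 1.75, R_n = 30.45 kips/bolt. φR_n = 0.75 × (1×23.925 + 3×30.45) = 86.5 kips.
Governing: min(254.5, 86.5) = 86.5 kips → bearing.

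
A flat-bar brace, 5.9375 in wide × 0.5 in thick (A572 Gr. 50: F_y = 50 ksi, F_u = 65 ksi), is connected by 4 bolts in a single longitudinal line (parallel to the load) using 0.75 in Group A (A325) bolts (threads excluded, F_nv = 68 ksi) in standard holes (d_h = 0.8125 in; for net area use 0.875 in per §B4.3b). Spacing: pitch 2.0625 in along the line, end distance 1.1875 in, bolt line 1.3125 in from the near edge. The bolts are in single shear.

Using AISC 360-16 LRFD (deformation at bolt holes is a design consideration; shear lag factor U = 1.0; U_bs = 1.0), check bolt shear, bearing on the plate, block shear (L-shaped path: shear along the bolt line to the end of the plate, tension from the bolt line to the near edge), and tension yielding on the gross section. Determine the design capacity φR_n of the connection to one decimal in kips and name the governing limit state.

Bolt shear: A_b = π(0.75)²/4 = 0.44179 in². φR_n = 0.75 × 68 × 0.44179 × 4 × 1 = 90.1 kips.
Bearing (0.5 in plate, F_u = 65 ksi): end bolts L_c = 1.1875 − 0.8125/2 = 0.78125, R_n = min(1.2×0.78125×0.5×65, 2.4×0.75×0.5×65) = 30.469 kips/bolt; interior L_c = 2.0625 − 0.8125 = 1.25, R_n = 48.75 kips/bolt. φR_n = 0.75 × (1×30.469 + 3×48.75) = 132.5 kips.
Block shear: shear path 1×[1.1875+3×2.0625] = 1×7.375 in, A_gv = 3.6875, A_nv = 1×(7.375 − 3.5×0.875)×0.5 = 2.1563 in²; tension to near edge: (1.3125 − 0.5×0.875)×0.5 = 0.4375 in². R_n = min(0.6×65×2.1563, 0.6×50×3.6875) + 1.0×65×0.4375 = min(84.096, 110.63) + 28.438 = 112.53 kips. φR_n = 0.75 × 112.53 = 84.4 kips.
Tension yield (gross): A_g = 5.9375×0.5 = 2.9688 in². φR_n = 0.90 × 50 × 2.9688 = 133.6 kips.
Governing: min(90.1, 132.5, 84.4, 133.6) = 84.4 kips → block shear.

84.4 kips (block shear governs)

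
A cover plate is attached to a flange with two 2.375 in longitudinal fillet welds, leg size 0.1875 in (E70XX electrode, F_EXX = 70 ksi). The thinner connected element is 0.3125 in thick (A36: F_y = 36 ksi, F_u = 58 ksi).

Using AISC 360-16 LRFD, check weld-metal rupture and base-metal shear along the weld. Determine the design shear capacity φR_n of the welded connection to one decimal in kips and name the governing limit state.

Weld metal: throat = 0.707×0.1875 = 0.13256 in, L = 2×2.375 = 4.75 in. φR_n = 0.75 × 0.6 × 70 × 0.13256 × 4.75 = 19.8 kips.
Base metal shear (0.3125 in plate): yield φR_n = 1.0×0.6×36×0.3125×4.75 = 32.1 kips; rupture φR_n = 0.75×0.6×58×0.3125×4.75 = 38.7 kips; take 32.1 kips (yield).
Governing: min(19.8, 32.1) = 19.8 kips → weld metal.

19.8 kips (weld metal governs)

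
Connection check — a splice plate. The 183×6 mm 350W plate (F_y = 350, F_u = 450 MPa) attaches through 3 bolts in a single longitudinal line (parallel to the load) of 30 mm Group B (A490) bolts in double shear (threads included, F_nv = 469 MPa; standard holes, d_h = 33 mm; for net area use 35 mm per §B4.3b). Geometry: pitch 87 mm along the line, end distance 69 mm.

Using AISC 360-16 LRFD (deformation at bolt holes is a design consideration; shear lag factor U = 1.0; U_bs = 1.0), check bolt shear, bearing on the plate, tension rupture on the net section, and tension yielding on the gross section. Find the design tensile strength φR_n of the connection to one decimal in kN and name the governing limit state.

299.7 kN (net-section rupture governs)

Bolt shear: A_b = π(30)²/4 = 706.86 mm². φR_n = 0.75 × 469 × 706.86 × 3 × 2 = 1491.8 kN.
Bearing (6 mm plate, F_u = 450 MPa): end bolts L_c = 69 − 33/2 = 52.5, R_n = min(1.2×52.5×6×450, 2.4×30×6×450) = 170.1 kN/bolt; interior L_c = 87 − 33 = 54, R_n = 174.96 kN/bolt. φR_n = 0.75 × (1×170.1 + 2×174.96) = 390.0 kN.
Tension rupture (net): A_n = (183 − 1×35)×6 = 888 mm² (U = 1.0, A_e = A_n). φR_n = 0.75 × 450 × 888 = 299.7 kN.
Tension yield (gross): A_g = 183×6 = 1098 mm². φR_n = 0.90 × 350 × 1098 = 345.9 kN.
Governing: min(1491.8, 390.0, 299.7, 345.9) = 299.7 kN → net-section rupture.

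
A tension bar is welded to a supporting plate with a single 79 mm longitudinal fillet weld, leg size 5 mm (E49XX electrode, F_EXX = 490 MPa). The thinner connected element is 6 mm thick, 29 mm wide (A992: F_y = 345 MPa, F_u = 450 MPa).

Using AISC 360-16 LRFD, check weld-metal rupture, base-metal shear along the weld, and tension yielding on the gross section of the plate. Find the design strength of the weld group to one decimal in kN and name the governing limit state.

54.0 kN (gross-section yield governs)

Weld metal: throat = 0.707×5 = 3.535 mm, L = 79 mm. φR_n = 0.75 × 0.6 × 490 × 3.535 × 79 = 61.6 kN.
Base metal shear (6 mm plate): yield φR_n = 1.0×0.6×345×6×79 = 98.1 kN; rupture φR_n = 0.75×0.6×450×6×79 = 96.0 kN; take 96.0 kN (rupture).
Tension yield (gross): A_g = 29×6 = 174 mm². φR_n = 0.90 × 345 × 174 = 54.0 kN.
Governing: min(61.6, 96.0, 54.0) = 54.0 kN → gross-section yield.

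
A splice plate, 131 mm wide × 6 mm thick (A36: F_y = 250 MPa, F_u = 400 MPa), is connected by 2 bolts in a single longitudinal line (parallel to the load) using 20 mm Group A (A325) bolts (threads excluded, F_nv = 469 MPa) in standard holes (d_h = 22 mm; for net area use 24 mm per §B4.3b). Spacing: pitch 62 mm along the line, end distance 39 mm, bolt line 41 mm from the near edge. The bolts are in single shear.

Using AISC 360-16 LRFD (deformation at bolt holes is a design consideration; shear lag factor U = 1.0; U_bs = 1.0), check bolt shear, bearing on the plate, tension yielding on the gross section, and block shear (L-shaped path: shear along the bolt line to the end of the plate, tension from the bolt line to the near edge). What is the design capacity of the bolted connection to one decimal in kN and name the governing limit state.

Bolt shear: A_b = π(20)²/4 = 314.16 mm². φR_n = 0.75 × 469 × 314.16 × 2 × 1 = 221.0 kN.
Bearing (6 mm plate, F_u = 400 MPa): end bolts L_c = 39 − 22/2 = 28, R_n = min(1.2×28×6×400, 2.4×20×6×400) = 80.64 kN/bolt; interior L_c = 62 − 22 = 40, R_n = 115.2 kN/bolt. φR_n = 0.75 × (1×80.64 + 1×115.2) = 146.9 kN.
Tension yield (gross): A_g = 131×6 = 786 mm². φR_n = 0.90 × 250 × 786 = 176.9 kN.
Block shear: shear path 1×[39+1×62] = 1×101 mm, A_gv = 606, A_nv = 1×(101 − 1.5×24)×6 = 390 mm²; tension to near edge: (41 − 0.5×24)×6 = 174 mm². R_n = min(0.6×400×390, 0.6×250×606) + 1.0×400×174 = min(93.6, 90.9) + 69.6 = 160.5 kN. φR_n = 0.75 × 160.5 = 120.4 kN.
Governing: min(221.0, 146.9, 176.9, 120.4) = 120.4 kN → block shear.

120.4 kN (block shear governs)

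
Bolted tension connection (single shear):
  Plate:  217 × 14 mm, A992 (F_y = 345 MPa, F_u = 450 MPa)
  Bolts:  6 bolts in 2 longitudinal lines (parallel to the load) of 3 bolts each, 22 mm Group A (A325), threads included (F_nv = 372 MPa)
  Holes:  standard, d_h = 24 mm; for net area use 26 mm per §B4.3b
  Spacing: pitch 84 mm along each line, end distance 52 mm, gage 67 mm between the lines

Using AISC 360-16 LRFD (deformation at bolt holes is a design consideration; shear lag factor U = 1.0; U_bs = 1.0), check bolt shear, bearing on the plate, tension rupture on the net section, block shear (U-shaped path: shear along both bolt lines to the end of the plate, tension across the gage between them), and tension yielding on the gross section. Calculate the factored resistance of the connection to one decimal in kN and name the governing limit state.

Bolt shear: A_b = π(22)²/4 = 380.13 mm². φR_n = 0.75 × 372 × 380.13 × 6 × 1 = 636.3 kN.
Bearing (14 mm plate, F_u = 450 MPa): end bolts L_c = 52 − 24/2 = 40, R_n = min(1.2×40×14×450, 2.4×22×14×450) = 302.4 kN/bolt; interior L_c = 84 − 24 = 60, R_n = 332.64 kN/bolt. φR_n = 0.75 × (2×302.4 + 4×332.64) = 1451.5 kN.
Tension rupture (net): A_n = (217 − 2×26)×14 = 2310 mm² (U = 1.0, A_e = A_n). φR_n = 0.75 × 450 × 2310 = 779.6 kN.
Block shear: shear path 2×[52+2×84] = 2×220 mm, A_gv = 6160, A_nv = 2×(220 − 2.5×26)×14 = 4340 mm²; tension across gage: (67 − 1×26)×14 = 574 mm². R_n = min(0.6×450×4340, 0.6×345×6160) + 1.0×450×574 = min(1171.8, 1275.1) + 258.3 = 1430.1 kN. φR_n = 0.75 × 1430.1 = 1072.6 kN.
Tension yield (gross): A_g = 217×14 = 3038 mm². φR_n = 0.90 × 345 × 3038 = 943.3 kN.
Governing: min(636.3, 1451.5, 779.6, 1072.6, 943.3) = 636.3 kN → bolt shear.

636.3 kN (bolt shear governs)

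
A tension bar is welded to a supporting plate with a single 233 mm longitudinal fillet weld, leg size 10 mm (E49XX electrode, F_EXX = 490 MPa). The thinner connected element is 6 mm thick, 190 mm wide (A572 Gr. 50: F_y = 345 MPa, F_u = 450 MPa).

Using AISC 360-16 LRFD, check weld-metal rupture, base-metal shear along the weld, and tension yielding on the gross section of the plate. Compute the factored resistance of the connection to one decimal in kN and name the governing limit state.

283.1 kN (base-metal shear governs)

Weld metal: throat = 0.707×10 = 7.07 mm, L = 233 mm. φR_n = 0.75 × 0.6 × 490 × 7.07 × 233 = 363.2 kN.
Base metal shear (6 mm plate): yield φR_n = 1.0×0.6×345×6×233 = 289.4 kN; rupture φR_n = 0.75×0.6×450×6×233 = 283.1 kN; take 283.1 kN (rupture).
Tension yield (gross): A_g = 190×6 = 1140 mm². φR_n = 0.90 × 345 × 1140 = 354.0 kN.
Governing: min(363.2, 283.1, 354.0) = 283.1 kN → base-metal shear.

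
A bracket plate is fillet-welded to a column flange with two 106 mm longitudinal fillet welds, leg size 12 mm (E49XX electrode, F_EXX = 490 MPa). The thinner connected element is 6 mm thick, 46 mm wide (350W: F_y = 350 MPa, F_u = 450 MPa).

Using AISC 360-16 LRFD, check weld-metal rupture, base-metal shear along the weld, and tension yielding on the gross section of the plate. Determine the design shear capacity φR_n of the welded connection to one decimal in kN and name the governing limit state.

86.9 kN (gross-section yield governs)

Weld metal: throat = 0.707×12 = 8.484 mm, L = 2×106 = 212 mm. φR_n = 0.75 × 0.6 × 490 × 8.484 × 212 = 396.6 kN.
Base metal shear (6 mm plate): yield φR_n = 1.0×0.6×350×6×212 = 267.1 kN; rupture φR_n = 0.75×0.6×450×6×212 = 257.6 kN; take 257.6 kN (rupture).
Tension yield (gross): A_g = 46×6 = 276 mm². φR_n = 0.90 × 350 × 276 = 86.9 kN.
Governing: min(396.6, 257.6, 86.9) = 86.9 kN → gross-section yield.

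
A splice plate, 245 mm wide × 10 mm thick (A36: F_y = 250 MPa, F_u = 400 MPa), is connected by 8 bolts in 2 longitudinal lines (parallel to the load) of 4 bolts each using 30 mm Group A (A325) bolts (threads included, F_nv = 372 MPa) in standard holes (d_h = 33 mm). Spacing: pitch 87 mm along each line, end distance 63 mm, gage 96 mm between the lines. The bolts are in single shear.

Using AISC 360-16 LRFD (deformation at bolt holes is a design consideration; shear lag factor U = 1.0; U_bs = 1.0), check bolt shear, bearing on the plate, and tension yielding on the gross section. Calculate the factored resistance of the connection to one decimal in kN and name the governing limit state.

Bolt shear: A_b = π(30)²/4 = 706.86 mm². φR_n = 0.75 × 372 × 706.86 × 8 × 1 = 1577.7 kN.
Bearing (10 mm plate, F_u = 400 MPa): end bolts L_c = 63 − 33/2 = 46.5, R_n = min(1.2×46.5×10×400, 2.4×30×10×400) = 223.2 kN/bolt; interior L_c = 87 − 33 = 54, R_n = 259.2 kN/bolt. φR_n = 0.75 × (2×223.2 + 6×259.2) = 1501.2 kN.
Tension yield (gross): A_g = 245×10 = 2450 mm². φR_n = 0.90 × 250 × 2450 = 551.3 kN.
Governing: min(1577.7, 1501.2, 551.3) = 551.3 kN → gross-section yield.

551.3 kN (gross-section yield governs)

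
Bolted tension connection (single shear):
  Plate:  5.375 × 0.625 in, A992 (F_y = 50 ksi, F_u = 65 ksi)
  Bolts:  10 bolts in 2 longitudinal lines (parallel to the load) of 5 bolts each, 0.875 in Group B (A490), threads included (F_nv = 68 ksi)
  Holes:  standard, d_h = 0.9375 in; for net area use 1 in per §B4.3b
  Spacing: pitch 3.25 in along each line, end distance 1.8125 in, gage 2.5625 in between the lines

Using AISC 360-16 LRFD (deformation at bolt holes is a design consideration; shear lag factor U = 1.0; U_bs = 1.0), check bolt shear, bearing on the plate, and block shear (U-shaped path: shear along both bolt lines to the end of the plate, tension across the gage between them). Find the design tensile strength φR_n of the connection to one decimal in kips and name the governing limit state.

Bolt shear: A_b = π(0.875)²/4 = 0.60132 in². φR_n = 0.75 × 68 × 0.60132 × 10 × 1 = 306.7 kips.
Bearing (0.625 in plate, F_u = 65 ksi): end bolts L_c = 1.8125 − 0.9375/2 = 1.34375, R_n = min(1.2×1.34375×0.625×65, 2.4×0.875×0.625×65) = 65.508 kips/bolt; interior L_c = 3.25 − 0.9375 = 2.3125, R_n = 85.313 kips/bolt. φR_n = 0.75 × (2×65.508 + 8×85.313) = 610.1 kips.
Block shear: shear path 2×[1.8125+4×3.25] = 2×14.8125 in, A_gv = 18.516, A_nv = 2×(14.8125 − 4.5×1)×0.625 = 12.891 in²; tension across gage: (2.5625 − 1×1)×0.625 = 0.97656 in². R_n = min(0.6×65×12.891, 0.6×50×18.516) + 1.0×65×0.97656 = min(502.75, 555.48) + 63.476 = 566.23 kips. φR_n = 0.75 × 566.23 = 424.7 kips.
Governing: min(306.7, 610.1, 424.7) = 306.7 kips → bolt shear.

306.7 kips (bolt shear governs)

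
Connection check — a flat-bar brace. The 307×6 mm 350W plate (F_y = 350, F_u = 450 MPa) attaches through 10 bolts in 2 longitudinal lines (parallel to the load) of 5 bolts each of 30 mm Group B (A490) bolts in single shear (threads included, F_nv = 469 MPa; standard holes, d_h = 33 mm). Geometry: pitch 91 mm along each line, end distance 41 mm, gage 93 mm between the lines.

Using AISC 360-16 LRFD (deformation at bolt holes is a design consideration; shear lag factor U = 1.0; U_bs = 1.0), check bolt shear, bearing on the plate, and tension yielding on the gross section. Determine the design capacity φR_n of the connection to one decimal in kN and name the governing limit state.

580.2 kN (gross-section yield governs)

Bolt shear: A_b = π(30)²/4 = 706.86 mm². φR_n = 0.75 × 469 × 706.86 × 10 × 1 = 2486.4 kN.
Bearing (6 mm plate, F_u = 450 MPa): end bolts L_c = 41 − 33/2 = 24.5, R_n = min(1.2×24.5×6×450, 2.4×30×6×450) = 79.38 kN/bolt; interior L_c = 91 − 33 = 58, R_n = 187.92 kN/bolt. φR_n = 0.75 × (2×79.38 + 8×187.92) = 1246.6 kN.
Tension yield (gross): A_g = 307×6 = 1842 mm². φR_n = 0.90 × 350 × 1842 = 580.2 kN.
Governing: min(2486.4, 1246.6, 580.2) = 580.2 kN → gross-section yield.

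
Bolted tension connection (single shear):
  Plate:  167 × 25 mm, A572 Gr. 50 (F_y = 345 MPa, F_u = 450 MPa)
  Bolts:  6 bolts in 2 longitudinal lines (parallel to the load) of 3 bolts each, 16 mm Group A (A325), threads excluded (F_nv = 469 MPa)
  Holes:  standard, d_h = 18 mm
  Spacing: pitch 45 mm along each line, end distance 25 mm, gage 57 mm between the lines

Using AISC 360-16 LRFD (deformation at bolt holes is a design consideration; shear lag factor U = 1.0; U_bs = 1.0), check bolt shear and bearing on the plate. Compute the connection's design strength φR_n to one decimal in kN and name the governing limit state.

Bolt shear: A_b = π(16)²/4 = 201.06 mm². φR_n = 0.75 × 469 × 201.06 × 6 × 1 = 424.3 kN.
Bearing (25 mm plate, F_u = 450 MPa): end bolts L_c = 25 − 18/2 = 16, R_n = min(1.2×16×25×450, 2.4×16×25×450) = 216 kN/bolt; interior L_c = 45 − 18 = 27, R_n = 364.5 kN/bolt. φR_n = 0.75 × (2×216 + 4×364.5) = 1417.5 kN.
Governing: min(424.3, 1417.5) = 424.3 kN → bolt shear.

424.3 kN (bolt shear governs)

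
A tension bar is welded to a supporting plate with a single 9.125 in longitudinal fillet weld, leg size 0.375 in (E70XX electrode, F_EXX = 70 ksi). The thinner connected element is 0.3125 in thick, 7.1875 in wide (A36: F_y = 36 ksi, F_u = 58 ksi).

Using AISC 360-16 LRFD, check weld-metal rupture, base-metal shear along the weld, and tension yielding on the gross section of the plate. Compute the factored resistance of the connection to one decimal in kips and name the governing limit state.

61.6 kips (base-metal shear governs)

Weld metal: throat = 0.707×0.375 = 0.26513 in, L = 9.125 in. φR_n = 0.75 × 0.6 × 70 × 0.26513 × 9.125 = 76.2 kips.
Base metal shear (0.3125 in plate): yield φR_n = 1.0×0.6×36×0.3125×9.125 = 61.6 kips; rupture φR_n = 0.75×0.6×58×0.3125×9.125 = 74.4 kips; take 61.6 kips (yield).
Tension yield (gross): A_g = 7.1875×0.3125 = 2.2461 in². φR_n = 0.90 × 36 × 2.2461 = 72.8 kips.
Governing: min(76.2, 61.6, 72.8) = 61.6 kips → base-metal shear.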